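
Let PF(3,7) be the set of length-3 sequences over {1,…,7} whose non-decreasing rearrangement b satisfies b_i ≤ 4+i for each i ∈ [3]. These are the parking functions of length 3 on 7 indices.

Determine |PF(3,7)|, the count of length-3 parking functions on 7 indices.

320

#PF = 5·8^2 = 5 · 64 = 320
Check (4,6,1) → sorted (1,4,6): b_i ≤ 4+i ∀i, a PF.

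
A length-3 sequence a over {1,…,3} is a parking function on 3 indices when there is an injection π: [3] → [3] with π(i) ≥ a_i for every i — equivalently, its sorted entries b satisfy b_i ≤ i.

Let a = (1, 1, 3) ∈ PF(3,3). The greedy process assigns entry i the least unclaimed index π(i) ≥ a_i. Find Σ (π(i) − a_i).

Σπ(i) = 1+…+3 = 6; Σa = 1+1+3 = 5; disp = 6−5 = 1.

1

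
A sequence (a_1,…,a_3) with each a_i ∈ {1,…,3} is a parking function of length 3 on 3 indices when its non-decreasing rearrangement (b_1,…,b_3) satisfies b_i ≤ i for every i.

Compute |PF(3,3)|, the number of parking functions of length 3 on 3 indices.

16

|PF(3,3)| = (3+1−3)·(3+1)^{3−1} = 1 · 16 = 16 (Pollak)
E.g. (1,1,1) → sorted (1,1,1): b_i ≤ i ∀i, a PF.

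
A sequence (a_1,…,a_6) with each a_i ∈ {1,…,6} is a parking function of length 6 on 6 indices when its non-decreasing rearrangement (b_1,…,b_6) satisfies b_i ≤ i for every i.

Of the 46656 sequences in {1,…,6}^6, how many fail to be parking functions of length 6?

|PF(6,6)| = 1·7^5 = 1 · 16807 = 16807 [KW]
Check (2,3,6,6,6,6) → sorted (2,3,6,6,6,6): b_1=2>1, not a PF.
So 46656 − 16807 = 29849 fail.

29849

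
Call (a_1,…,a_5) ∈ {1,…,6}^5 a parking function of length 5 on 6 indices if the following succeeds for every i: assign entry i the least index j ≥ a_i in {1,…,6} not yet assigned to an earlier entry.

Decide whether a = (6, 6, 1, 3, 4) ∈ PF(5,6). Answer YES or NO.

NO

Rearranged: b = (1, 3, 4, 6, 6).
  b_1=1 ≤ 2
  b_2=3 ≤ 3
  b_3=4 ≤ 4
  b_4=6 > 5
  fails at i=4 ⇒ NO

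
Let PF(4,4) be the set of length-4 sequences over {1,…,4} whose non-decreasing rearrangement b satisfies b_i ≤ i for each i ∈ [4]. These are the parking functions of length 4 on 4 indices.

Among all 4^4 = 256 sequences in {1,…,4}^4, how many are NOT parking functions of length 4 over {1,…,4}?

131

#PF = (4+1−4)·(4+1)^{4−1} = 1 · 125 = 125 (Pollak)
One tuple (2,3,2,3) → sorted (2,2,3,3): b_1=2>1, not a PF.
Total 256; non-PF = 256−125 = 131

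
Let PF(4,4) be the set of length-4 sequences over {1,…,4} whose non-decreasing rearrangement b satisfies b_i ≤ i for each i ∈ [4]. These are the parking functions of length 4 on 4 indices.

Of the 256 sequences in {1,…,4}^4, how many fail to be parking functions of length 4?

131

Count = (4+1−4)·(4+1)^{4−1} = 1×125 = 125 (Konheim–Weiss)
Check (4,4,4,4) → sorted (4,4,4,4): b_1=4>1, not a PF.
Total 256; non-PF = 256−125 = 131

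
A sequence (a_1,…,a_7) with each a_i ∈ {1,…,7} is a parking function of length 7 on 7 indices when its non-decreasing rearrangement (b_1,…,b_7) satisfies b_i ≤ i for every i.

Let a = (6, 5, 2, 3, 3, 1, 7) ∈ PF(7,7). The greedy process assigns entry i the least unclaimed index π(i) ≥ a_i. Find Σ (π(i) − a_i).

1

Σπ = 7·8/2 = 28 (π permutes [7]); Σa = 6+5+2+3+3+1+7 = 27; disp = 28−27 = 1.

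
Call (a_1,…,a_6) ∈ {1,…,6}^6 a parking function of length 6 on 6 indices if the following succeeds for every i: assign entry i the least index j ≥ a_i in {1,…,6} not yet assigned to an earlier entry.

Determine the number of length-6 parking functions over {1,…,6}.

|PF| = (6+1−6)·(6+1)^{6−1} = 1×16807 = 16807 [KW]
E.g. (1,2,4,1,6,3) → sorted (1,1,2,3,4,6): b_i ≤ i ∀i, a PF.

16807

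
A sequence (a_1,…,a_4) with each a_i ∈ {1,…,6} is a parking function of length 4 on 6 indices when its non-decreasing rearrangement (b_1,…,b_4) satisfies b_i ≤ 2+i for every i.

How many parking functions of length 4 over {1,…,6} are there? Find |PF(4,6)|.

1029

|PF(4,6)| = (6+1−4)·(6+1)^{4−1} = 3×343 = 1029 (Pollak)
Check (1,1,4,2) → sorted (1,1,2,4): b_i ≤ 2+i ∀i, a PF.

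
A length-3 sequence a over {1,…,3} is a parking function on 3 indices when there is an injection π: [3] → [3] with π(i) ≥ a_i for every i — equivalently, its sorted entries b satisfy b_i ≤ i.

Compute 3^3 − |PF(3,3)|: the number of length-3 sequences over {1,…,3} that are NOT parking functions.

11

#PF = (4−3)·4^(3−1) = 1×16 = 16
One tuple (3,3,3) → sorted (3,3,3): b_1=3>1, not a PF.
So 27 − 16 = 11 fail.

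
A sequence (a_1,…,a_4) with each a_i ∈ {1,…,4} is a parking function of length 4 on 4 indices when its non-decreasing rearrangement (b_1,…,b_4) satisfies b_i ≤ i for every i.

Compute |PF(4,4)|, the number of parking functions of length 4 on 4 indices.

125

#PF = 1·5^3 = 1·125 = 125
One tuple (1,1,2,3) → sorted (1,1,2,3): b_i ≤ i ∀i, a PF.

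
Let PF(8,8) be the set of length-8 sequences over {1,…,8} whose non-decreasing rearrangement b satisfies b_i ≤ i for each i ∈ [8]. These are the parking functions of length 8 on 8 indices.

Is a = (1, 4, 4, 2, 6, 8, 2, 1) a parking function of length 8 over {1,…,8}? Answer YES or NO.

YES

Sorted: b = (1, 1, 2, 2, 4, 4, 6, 8).
  b_1=1 ≤ 1
  b_2=1 ≤ 2
  b_3=2 ≤ 3
  b_4=2 ≤ 4
  b_5=4 ≤ 5
  b_6=4 ≤ 6
  b_7=6 ≤ 7
  b_8=8 ≤ 8
All bounds hold ⇒ YES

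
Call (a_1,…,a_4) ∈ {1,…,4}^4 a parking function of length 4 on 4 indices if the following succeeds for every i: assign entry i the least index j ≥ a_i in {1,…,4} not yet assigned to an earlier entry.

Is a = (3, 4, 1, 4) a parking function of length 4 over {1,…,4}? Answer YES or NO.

Order a: b = (1, 3, 4, 4).
  b_1=1 ≤ 1
  b_2=3 > 2
  fails at i=2 ⇒ NO

NO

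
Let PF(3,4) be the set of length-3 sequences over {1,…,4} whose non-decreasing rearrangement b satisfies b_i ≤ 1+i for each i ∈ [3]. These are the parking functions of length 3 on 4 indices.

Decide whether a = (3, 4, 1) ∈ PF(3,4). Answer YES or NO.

YES

Rearranged: b = (1, 3, 4).
  b_1=1 ≤ 2
  b_2=3 ≤ 3
  b_3=4 ≤ 4
All bounds hold ⇒ YES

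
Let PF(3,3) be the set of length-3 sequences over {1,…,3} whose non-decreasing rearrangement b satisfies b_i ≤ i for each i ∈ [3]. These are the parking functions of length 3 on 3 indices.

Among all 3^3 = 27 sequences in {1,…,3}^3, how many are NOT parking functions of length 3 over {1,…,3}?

11

|PF(3,3)| = (3−3+1)·(3+1)^(3−1) = 1×16 = 16 [KW]
E.g. (3,3,3) → sorted (3,3,3): b_1=3>1, not a PF.
So 27 − 16 = 11 fail.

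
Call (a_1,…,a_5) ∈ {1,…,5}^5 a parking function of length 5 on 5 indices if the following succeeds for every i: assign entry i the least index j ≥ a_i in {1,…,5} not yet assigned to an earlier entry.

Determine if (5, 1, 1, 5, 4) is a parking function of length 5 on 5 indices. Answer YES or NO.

Order a: b = (1, 1, 4, 5, 5).
  b_1=1 ≤ 1
  b_2=1 ≤ 2
  b_3=4 > 3
  fails at i=3 ⇒ NO

NO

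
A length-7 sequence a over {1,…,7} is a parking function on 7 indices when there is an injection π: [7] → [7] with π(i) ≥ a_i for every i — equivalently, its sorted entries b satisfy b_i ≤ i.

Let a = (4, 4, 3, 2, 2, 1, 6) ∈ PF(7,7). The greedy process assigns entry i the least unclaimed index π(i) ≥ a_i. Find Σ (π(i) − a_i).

6

Σπ(i) = 1+…+7 = 28; Σa = 4+4+3+2+2+1+6 = 22; disp = 28−22 = 6.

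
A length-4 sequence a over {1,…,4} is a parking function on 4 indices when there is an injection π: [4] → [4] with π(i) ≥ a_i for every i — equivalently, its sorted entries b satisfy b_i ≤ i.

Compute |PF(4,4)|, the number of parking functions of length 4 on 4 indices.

125

Count = 1·5^3 = 1 · 125 = 125 (Pollak)
Check (1,1,2,1) → sorted (1,1,1,2): b_i ≤ i ∀i, a PF.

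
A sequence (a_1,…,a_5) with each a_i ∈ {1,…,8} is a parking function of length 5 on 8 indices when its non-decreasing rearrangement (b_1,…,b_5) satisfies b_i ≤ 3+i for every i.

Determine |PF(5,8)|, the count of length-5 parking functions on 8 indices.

|PF(5,8)| = (9−5)·9^(5−1) = 4×6561 = 26244 (Pollak)
E.g. (2,7,5,8,2) → sorted (2,2,5,7,8): b_i ≤ 3+i ∀i, a PF.

26244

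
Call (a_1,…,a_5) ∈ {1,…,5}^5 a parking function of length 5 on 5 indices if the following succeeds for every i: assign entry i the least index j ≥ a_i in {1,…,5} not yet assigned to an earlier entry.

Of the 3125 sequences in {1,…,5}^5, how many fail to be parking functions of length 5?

1829

|PF| = (5+1−5)·(5+1)^{5−1} = 1×1296 = 1296 [KW]
E.g. (2,5,5,4,5) → sorted (2,4,5,5,5): b_1=2>1, not a PF.
Total 3125; non-PF = 3125−1296 = 1829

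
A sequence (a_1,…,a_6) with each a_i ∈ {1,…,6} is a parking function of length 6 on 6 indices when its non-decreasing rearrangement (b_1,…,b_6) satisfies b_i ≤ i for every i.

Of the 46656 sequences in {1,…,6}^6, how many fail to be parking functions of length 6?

29849

|PF(6,6)| = (6−6+1)·(6+1)^(6−1) = 1×16807 = 16807 (Konheim–Weiss)
E.g. (4,3,6,4,2,5) → sorted (2,3,4,4,5,6): b_1=2>1, not a PF.
So 46656 − 16807 = 29849 fail.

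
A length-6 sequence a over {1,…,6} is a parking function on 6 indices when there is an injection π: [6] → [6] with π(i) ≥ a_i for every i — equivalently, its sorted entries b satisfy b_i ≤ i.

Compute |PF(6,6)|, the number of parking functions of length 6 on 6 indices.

16807

Count = (7−6)·7^(6−1) = 1 · 16807 = 16807
Example (5,5,2,2,3,1) → sorted (1,2,2,3,5,5): b_i ≤ i ∀i, a PF.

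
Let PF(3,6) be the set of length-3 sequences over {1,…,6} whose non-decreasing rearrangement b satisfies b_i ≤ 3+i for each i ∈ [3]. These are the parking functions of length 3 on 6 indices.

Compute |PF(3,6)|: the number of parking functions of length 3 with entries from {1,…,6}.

|PF| = (7−3)·7^(3−1) = 4×49 = 196 (Konheim–Weiss)
Check (4,5,1) → sorted (1,4,5): b_i ≤ 3+i ∀i, a PF.

196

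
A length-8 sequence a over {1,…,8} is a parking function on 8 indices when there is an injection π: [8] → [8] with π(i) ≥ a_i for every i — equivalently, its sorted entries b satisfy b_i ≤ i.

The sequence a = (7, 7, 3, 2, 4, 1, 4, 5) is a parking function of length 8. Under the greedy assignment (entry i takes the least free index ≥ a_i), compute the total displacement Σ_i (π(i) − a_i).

Σπ = 36 ({1..8} each once); Σa = 7+7+3+2+4+1+4+5 = 33; disp = 36−33 = 3.

3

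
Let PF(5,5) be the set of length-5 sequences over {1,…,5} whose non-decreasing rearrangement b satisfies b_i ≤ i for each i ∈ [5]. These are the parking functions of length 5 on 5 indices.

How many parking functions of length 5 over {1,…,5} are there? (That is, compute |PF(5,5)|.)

|PF(5,5)| = (5+1−5)·(5+1)^{5−1} = 1×1296 = 1296 [KW]
E.g. (3,4,4,2,1) → sorted (1,2,3,4,4): b_i ≤ i ∀i, a PF.

1296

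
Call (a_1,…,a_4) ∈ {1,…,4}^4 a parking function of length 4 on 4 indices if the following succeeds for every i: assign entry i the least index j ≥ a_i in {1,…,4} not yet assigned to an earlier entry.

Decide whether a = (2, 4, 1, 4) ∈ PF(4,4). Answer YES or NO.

NO

Sorted: b = (1, 2, 4, 4).
  b_1=1 ≤ 1
  b_2=2 ≤ 2
  b_3=4 > 3
  fails at i=3 ⇒ NO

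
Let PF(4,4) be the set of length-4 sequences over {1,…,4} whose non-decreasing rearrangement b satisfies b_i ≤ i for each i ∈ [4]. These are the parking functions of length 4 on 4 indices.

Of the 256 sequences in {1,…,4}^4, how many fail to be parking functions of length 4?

131

#PF = 1·5^3 = 1·125 = 125
E.g. (4,3,4,4) → sorted (3,4,4,4): b_1=3>1, not a PF.
Total 256; non-PF = 256−125 = 131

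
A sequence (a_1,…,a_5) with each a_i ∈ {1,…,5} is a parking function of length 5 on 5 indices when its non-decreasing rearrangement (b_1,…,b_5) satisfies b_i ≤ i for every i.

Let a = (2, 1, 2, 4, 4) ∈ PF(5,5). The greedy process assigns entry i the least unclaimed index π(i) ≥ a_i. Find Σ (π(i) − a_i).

Σπ = 5·6/2 = 15 (π permutes [5]); Σa = 2+1+2+4+4 = 13; disp = 15−13 = 2.

2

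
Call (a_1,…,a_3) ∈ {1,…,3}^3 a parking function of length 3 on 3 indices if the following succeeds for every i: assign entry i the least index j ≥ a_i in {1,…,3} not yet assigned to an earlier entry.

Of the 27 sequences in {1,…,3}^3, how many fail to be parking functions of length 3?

11

|PF(3,3)| = (3+1−3)·(3+1)^{3−1} = 1·16 = 16 (Konheim–Weiss)
E.g. (3,1,3) → sorted (1,3,3): b_2=3>2, not a PF.
Total 27; non-PF = 27−16 = 11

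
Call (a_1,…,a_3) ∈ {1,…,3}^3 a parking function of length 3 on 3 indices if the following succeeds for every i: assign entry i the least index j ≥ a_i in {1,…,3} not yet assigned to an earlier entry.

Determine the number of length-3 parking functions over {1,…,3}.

|PF| = (4−3)·4^(3−1) = 1·16 = 16 (Konheim–Weiss)
Check (1,3,2) → sorted (1,2,3): b_i ≤ i ∀i, a PF.

16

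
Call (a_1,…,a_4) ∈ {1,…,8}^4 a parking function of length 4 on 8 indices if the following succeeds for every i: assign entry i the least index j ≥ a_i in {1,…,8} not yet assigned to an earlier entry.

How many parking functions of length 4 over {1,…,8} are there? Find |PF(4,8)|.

3645

|PF| = (9−4)·9^(4−1) = 5 · 729 = 3645 (Pollak)
Example (5,2,4,4) → sorted (2,4,4,5): b_i ≤ 4+i ∀i, a PF.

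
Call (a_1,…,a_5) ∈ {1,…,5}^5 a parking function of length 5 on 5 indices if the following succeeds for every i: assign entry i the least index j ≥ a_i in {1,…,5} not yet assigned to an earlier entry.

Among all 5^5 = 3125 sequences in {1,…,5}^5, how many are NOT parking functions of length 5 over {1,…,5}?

Count = (5−5+1)·(5+1)^(5−1) = 1 · 1296 = 1296 [KW]
Check (2,5,3,3,5) → sorted (2,3,3,5,5): b_1=2>1, not a PF.
So 3125 − 1296 = 1829 fail.

1829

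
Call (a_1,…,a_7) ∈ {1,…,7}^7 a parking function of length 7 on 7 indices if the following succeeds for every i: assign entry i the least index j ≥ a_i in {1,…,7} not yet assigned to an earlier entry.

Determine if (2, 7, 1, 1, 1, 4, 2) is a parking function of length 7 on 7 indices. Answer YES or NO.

Sorted: b = (1, 1, 1, 2, 2, 4, 7).
  b_1=1 ≤ 1
  b_2=1 ≤ 2
  b_3=1 ≤ 3
  b_4=2 ≤ 4
  b_5=2 ≤ 5
  b_6=4 ≤ 6
  b_7=7 ≤ 7
All bounds hold ⇒ YES

YES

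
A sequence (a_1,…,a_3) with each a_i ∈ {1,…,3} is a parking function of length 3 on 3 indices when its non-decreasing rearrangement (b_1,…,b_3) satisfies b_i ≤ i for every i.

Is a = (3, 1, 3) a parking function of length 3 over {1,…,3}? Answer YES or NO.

Order a: b = (1, 3, 3).
  b_1=1 ≤ 1
  b_2=3 > 2
  fails at i=2 ⇒ NO

NO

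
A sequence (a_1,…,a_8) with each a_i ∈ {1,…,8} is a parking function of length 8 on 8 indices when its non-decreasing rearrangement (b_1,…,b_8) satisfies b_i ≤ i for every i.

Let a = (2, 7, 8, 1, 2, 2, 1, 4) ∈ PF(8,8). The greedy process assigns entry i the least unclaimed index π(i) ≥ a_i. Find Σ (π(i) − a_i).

Σπ = 36 ({1..8} each once); Σa = 2+7+8+1+2+2+1+4 = 27; disp = 36−27 = 9.

9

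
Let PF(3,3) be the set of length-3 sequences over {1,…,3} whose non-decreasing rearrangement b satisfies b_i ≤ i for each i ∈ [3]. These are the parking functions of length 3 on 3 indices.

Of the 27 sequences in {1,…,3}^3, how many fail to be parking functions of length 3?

|PF(3,3)| = 1·4^2 = 1 · 16 = 16 (Pollak)
One tuple (2,3,3) → sorted (2,3,3): b_1=2>1, not a PF.
Total 27; non-PF = 27−16 = 11

11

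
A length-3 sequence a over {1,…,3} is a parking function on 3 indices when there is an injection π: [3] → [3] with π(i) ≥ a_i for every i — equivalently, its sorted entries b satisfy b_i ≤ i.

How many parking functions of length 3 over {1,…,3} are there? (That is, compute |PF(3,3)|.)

16

|PF(3,3)| = (4−3)·4^(3−1) = 1×16 = 16 (Konheim–Weiss)
One tuple (2,2,1) → sorted (1,2,2): b_i ≤ i ∀i, a PF.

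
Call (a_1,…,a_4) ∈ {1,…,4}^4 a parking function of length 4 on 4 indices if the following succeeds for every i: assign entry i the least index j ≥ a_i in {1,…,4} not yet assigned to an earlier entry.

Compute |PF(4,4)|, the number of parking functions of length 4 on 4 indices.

|PF| = (4+1−4)·(4+1)^{4−1} = 1·125 = 125 (Konheim–Weiss)
Check (2,3,1,1) → sorted (1,1,2,3): b_i ≤ i ∀i, a PF.

125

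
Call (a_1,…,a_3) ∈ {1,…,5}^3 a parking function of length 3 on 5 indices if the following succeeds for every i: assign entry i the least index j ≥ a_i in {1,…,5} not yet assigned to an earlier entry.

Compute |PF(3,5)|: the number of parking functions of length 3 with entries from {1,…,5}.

Count = (6−3)·6^(3−1) = 3×36 = 108
One tuple (5,2,1) → sorted (1,2,5): b_i ≤ 2+i ∀i, a PF.

108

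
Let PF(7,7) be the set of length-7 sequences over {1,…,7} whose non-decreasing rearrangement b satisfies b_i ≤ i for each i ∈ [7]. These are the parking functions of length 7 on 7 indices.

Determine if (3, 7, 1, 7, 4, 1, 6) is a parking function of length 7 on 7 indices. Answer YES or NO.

NO

Rearranged: b = (1, 1, 3, 4, 6, 7, 7).
  b_1=1 ≤ 1
  b_2=1 ≤ 2
  b_3=3 ≤ 3
  b_4=4 ≤ 4
  b_5=6 > 5
  fails at i=5 ⇒ NO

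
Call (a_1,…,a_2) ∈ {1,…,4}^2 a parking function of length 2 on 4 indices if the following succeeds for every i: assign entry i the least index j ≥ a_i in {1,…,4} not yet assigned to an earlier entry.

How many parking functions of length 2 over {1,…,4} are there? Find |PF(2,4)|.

15

#PF = (5−2)·5^(2−1) = 3×5 = 15
E.g. (1,3) → sorted (1,3): b_i ≤ 2+i ∀i, a PF.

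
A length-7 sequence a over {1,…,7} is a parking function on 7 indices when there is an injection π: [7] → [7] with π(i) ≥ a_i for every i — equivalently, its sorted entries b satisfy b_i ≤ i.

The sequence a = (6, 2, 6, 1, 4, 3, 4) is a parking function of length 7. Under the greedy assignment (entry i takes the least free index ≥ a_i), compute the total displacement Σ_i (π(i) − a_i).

2

Σπ = 28 ({1..7} each once); Σa = 6+2+6+1+4+3+4 = 26; disp = 28−26 = 2.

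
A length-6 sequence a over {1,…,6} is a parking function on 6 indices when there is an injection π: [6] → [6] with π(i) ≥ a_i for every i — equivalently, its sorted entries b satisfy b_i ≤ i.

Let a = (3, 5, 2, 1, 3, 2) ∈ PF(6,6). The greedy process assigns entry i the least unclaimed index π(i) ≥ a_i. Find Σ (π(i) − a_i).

Σπ = 6·7/2 = 21 (π permutes [6]); Σa = 3+5+2+1+3+2 = 16; disp = 21−16 = 5.

5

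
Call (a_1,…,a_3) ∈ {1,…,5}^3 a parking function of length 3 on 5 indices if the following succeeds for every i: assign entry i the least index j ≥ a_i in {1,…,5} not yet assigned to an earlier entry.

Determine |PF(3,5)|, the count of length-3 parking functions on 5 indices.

108

|PF| = (5−3+1)·(5+1)^(3−1) = 3×36 = 108
Check (1,3,4) → sorted (1,3,4): b_i ≤ 2+i ∀i, a PF.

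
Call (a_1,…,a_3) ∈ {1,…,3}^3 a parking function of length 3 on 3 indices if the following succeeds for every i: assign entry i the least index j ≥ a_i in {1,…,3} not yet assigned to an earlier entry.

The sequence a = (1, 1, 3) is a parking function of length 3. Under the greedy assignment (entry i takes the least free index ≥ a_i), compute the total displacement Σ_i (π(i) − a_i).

Σπ = 6 ({1..3} each once); Σa = 1+1+3 = 5; disp = 6−5 = 1.

1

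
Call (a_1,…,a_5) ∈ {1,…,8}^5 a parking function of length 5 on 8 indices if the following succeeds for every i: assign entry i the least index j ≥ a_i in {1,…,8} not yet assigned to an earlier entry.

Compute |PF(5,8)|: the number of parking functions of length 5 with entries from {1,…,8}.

26244

|PF(5,8)| = (9−5)·9^(5−1) = 4 · 6561 = 26244
Check (7,2,5,3,3) → sorted (2,3,3,5,7): b_i ≤ 3+i ∀i, a PF.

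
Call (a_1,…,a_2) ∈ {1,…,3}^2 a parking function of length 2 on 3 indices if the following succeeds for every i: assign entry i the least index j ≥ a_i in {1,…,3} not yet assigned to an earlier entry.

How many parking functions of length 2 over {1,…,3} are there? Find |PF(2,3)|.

8

|PF(2,3)| = (4−2)·4^(2−1) = 2·4 = 8 [KW]
Example (2,3) → sorted (2,3): b_i ≤ 1+i ∀i, a PF.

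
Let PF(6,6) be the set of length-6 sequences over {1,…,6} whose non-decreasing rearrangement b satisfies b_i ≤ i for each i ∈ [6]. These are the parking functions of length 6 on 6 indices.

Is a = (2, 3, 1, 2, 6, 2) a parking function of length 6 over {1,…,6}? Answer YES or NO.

YES

Sorted: b = (1, 2, 2, 2, 3, 6).
  b_1=1 ≤ 1
  b_2=2 ≤ 2
  b_3=2 ≤ 3
  b_4=2 ≤ 4
  b_5=3 ≤ 5
  b_6=6 ≤ 6
All bounds hold ⇒ YES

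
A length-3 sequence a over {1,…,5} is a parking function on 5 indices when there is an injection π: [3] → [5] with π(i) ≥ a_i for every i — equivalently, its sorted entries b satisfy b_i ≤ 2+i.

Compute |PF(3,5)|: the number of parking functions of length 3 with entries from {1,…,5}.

108

#PF = (5+1−3)·(5+1)^{3−1} = 3 · 36 = 108 (Konheim–Weiss)
E.g. (3,4,4) → sorted (3,4,4): b_i ≤ 2+i ∀i, a PF.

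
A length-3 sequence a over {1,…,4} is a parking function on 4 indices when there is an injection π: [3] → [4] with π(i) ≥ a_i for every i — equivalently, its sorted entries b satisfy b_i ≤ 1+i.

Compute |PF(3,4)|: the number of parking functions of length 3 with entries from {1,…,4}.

50

#PF = 2·5^2 = 2·25 = 50 [KW]
Check (4,1,2) → sorted (1,2,4): b_i ≤ 1+i ∀i, a PF.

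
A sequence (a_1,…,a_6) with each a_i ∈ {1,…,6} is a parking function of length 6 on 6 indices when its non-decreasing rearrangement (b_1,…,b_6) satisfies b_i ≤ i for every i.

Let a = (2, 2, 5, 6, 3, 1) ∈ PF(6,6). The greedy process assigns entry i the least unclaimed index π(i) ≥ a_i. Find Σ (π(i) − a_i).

2

Σπ = 6·7/2 = 21 (π permutes [6]); Σa = 2+2+5+6+3+1 = 19; disp = 21−19 = 2.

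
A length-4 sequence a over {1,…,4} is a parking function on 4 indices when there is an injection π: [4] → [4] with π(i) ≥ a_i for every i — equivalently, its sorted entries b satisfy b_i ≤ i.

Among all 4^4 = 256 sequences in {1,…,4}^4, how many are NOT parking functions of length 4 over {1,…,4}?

#PF = (5−4)·5^(4−1) = 1 · 125 = 125 (Konheim–Weiss)
Check (3,3,4,4) → sorted (3,3,4,4): b_1=3>1, not a PF.
4^4 − 125 = 256 − 125 = 131

131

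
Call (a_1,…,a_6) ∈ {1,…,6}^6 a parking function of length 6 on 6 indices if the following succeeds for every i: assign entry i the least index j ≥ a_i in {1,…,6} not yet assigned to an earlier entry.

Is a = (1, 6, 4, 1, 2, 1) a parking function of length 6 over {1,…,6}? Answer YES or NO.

Order a: b = (1, 1, 1, 2, 4, 6).
  b_1=1 ≤ 1
  b_2=1 ≤ 2
  b_3=1 ≤ 3
  b_4=2 ≤ 4
  b_5=4 ≤ 5
  b_6=6 ≤ 6
All bounds hold ⇒ YES

YES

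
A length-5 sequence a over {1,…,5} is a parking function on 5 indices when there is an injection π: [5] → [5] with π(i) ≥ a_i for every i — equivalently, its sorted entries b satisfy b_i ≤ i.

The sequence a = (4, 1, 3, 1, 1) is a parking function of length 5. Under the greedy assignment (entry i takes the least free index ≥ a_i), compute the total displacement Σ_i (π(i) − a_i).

5

Σπ(i) = 1+…+5 = 15; Σa = 4+1+3+1+1 = 10; disp = 15−10 = 5.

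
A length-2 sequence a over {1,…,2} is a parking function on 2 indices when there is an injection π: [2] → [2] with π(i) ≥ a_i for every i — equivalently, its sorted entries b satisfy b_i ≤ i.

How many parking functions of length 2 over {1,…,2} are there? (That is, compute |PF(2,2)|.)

#PF = (2+1−2)·(2+1)^{2−1} = 1·3 = 3 (Konheim–Weiss)
Example (1,2) → sorted (1,2): b_i ≤ i ∀i, a PF.

3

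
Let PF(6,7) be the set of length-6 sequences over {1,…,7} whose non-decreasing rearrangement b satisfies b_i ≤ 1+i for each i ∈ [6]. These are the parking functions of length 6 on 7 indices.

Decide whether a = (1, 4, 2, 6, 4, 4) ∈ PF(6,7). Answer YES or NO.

YES

Rearranged: b = (1, 2, 4, 4, 4, 6).
  b_1=1 ≤ 2
  b_2=2 ≤ 3
  b_3=4 ≤ 4
  b_4=4 ≤ 5
  b_5=4 ≤ 6
  b_6=6 ≤ 7
All bounds hold ⇒ YES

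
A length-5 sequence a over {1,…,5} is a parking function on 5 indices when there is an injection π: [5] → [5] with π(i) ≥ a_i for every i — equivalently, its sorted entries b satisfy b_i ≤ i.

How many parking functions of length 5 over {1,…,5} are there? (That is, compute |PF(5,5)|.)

|PF(5,5)| = (5+1−5)·(5+1)^{5−1} = 1×1296 = 1296 [KW]
E.g. (1,3,1,2,4) → sorted (1,1,2,3,4): b_i ≤ i ∀i, a PF.

1296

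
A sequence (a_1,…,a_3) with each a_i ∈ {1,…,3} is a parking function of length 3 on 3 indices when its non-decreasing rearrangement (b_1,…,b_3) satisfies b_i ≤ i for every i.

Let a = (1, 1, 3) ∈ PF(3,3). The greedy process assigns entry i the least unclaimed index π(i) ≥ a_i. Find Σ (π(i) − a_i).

Σπ(i) = 1+…+3 = 6; Σa = 1+1+3 = 5; disp = 6−5 = 1.

1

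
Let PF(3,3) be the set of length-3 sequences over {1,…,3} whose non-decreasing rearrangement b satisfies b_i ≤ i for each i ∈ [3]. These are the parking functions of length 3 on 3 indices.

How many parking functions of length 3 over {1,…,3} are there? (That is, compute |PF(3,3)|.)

16

|PF(3,3)| = 1·4^2 = 1×16 = 16
One tuple (2,2,1) → sorted (1,2,2): b_i ≤ i ∀i, a PF.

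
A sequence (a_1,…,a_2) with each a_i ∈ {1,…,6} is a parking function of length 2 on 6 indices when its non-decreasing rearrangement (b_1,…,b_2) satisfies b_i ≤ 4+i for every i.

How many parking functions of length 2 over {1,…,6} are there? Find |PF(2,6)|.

|PF| = (7−2)·7^(2−1) = 5·7 = 35 [KW]
Example (5,2) → sorted (2,5): b_i ≤ 4+i ∀i, a PF.

35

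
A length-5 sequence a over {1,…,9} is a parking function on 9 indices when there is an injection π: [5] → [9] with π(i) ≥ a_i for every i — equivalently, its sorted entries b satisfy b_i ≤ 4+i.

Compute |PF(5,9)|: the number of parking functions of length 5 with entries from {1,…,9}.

|PF| = (10−5)·10^(5−1) = 5·10000 = 50000 (Konheim–Weiss)
Check (7,1,7,6,8) → sorted (1,6,7,7,8): b_i ≤ 4+i ∀i, a PF.

50000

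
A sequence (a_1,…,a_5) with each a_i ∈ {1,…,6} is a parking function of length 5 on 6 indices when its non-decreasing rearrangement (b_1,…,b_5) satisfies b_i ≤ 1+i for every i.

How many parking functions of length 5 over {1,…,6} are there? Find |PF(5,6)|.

4802

|PF(5,6)| = (6−5+1)·(6+1)^(5−1) = 2×2401 = 4802 [KW]
E.g. (2,1,2,1,1) → sorted (1,1,1,2,2): b_i ≤ 1+i ∀i, a PF.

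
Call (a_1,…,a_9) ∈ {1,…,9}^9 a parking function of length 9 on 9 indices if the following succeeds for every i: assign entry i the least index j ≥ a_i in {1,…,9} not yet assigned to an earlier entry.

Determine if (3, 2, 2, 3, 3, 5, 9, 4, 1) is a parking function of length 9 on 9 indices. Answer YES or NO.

Order a: b = (1, 2, 2, 3, 3, 3, 4, 5, 9).
  b_1=1 ≤ 1
  b_2=2 ≤ 2
  b_3=2 ≤ 3
  b_4=3 ≤ 4
  b_5=3 ≤ 5
  b_6=3 ≤ 6
  b_7=4 ≤ 7
  b_8=5 ≤ 8
  b_9=9 ≤ 9
All bounds hold ⇒ YES

YES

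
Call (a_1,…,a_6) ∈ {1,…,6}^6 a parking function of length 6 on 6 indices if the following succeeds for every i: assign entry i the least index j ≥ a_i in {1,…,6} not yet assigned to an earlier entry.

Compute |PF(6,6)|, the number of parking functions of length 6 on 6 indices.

|PF(6,6)| = (6−6+1)·(6+1)^(6−1) = 1×16807 = 16807
One tuple (3,2,3,1,4,2) → sorted (1,2,2,3,3,4): b_i ≤ i ∀i, a PF.

16807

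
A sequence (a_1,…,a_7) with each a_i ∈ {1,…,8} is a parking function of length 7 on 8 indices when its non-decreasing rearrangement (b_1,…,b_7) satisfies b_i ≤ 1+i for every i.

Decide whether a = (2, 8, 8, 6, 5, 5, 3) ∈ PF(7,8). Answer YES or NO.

NO

Rearranged: b = (2, 3, 5, 5, 6, 8, 8).
  b_1=2 ≤ 2
  b_2=3 ≤ 3
  b_3=5 > 4
  fails at i=3 ⇒ NO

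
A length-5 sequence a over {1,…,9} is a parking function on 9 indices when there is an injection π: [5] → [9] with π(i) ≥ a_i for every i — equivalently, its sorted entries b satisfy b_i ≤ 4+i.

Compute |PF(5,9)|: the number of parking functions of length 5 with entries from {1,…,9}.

50000

|PF(5,9)| = (10−5)·10^(5−1) = 5·10000 = 50000 (Konheim–Weiss)
One tuple (6,1,8,9,1) → sorted (1,1,6,8,9): b_i ≤ 4+i ∀i, a PF.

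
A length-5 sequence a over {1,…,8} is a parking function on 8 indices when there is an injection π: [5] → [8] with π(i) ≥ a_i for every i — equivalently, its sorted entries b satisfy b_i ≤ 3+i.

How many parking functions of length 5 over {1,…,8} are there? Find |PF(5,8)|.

26244

Count = 4·9^4 = 4×6561 = 26244 (Pollak)
Check (1,6,8,4,3) → sorted (1,3,4,6,8): b_i ≤ 3+i ∀i, a PF.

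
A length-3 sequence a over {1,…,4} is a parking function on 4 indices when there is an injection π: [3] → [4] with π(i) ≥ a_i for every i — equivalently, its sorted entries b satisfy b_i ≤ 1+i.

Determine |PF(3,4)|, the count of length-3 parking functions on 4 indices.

50

Count = (4+1−3)·(4+1)^{3−1} = 2·25 = 50 (Konheim–Weiss)
One tuple (4,1,1) → sorted (1,1,4): b_i ≤ 1+i ∀i, a PF.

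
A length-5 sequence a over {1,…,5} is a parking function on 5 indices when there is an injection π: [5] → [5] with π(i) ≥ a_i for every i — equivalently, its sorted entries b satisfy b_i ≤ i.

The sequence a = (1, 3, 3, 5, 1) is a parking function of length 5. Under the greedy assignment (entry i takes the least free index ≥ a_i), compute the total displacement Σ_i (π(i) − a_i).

Σπ = 15 ({1..5} each once); Σa = 1+3+3+5+1 = 13; disp = 15−13 = 2.

2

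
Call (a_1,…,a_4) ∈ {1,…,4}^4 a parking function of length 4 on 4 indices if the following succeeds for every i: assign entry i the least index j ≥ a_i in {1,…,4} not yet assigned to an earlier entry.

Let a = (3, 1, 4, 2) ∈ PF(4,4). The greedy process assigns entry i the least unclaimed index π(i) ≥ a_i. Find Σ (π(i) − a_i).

Σπ = 10 ({1..4} each once); Σa = 3+1+4+2 = 10; disp = 10−10 = 0.

0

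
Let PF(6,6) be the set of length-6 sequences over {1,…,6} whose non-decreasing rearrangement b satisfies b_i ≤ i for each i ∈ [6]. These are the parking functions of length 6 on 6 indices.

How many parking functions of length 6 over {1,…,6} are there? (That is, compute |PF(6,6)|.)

16807

|PF(6,6)| = (6+1−6)·(6+1)^{6−1} = 1·16807 = 16807
E.g. (4,2,1,6,2,1) → sorted (1,1,2,2,4,6): b_i ≤ i ∀i, a PF.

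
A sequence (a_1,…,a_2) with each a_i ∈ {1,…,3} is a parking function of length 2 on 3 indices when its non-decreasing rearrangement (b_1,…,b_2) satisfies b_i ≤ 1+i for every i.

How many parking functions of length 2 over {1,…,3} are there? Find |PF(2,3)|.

8

|PF(2,3)| = 2·4^1 = 2 · 4 = 8
E.g. (2,1) → sorted (1,2): b_i ≤ 1+i ∀i, a PF.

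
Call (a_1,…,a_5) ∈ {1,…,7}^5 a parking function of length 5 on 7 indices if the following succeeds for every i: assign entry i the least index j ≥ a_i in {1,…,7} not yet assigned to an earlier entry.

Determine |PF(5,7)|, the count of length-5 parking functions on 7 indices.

12288

#PF = (8−5)·8^(5−1) = 3 · 4096 = 12288 (Konheim–Weiss)
Check (2,6,3,3,3) → sorted (2,3,3,3,6): b_i ≤ 2+i ∀i, a PF.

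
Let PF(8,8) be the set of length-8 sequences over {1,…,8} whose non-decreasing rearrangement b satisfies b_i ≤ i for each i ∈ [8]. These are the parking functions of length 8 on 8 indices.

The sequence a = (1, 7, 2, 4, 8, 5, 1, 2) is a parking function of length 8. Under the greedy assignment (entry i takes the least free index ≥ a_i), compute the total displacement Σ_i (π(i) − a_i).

6

Σπ = 36 ({1..8} each once); Σa = 1+7+2+4+8+5+1+2 = 30; disp = 36−30 = 6.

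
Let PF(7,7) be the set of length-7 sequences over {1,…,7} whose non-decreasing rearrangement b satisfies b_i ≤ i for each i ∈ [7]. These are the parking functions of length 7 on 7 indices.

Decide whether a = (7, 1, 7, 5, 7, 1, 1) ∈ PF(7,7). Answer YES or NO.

Sorted: b = (1, 1, 1, 5, 7, 7, 7).
  b_1=1 ≤ 1
  b_2=1 ≤ 2
  b_3=1 ≤ 3
  b_4=5 > 4
  fails at i=4 ⇒ NO

NO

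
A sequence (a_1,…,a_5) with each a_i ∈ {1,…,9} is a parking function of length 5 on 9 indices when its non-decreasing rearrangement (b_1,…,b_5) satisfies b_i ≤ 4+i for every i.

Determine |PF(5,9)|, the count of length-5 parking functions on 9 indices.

|PF| = (9−5+1)·(9+1)^(5−1) = 5·10000 = 50000
One tuple (8,5,1,5,6) → sorted (1,5,5,6,8): b_i ≤ 4+i ∀i, a PF.

50000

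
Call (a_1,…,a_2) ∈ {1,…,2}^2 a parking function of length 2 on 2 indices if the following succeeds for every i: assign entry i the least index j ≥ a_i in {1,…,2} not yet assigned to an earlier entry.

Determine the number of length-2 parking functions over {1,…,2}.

3

|PF| = (3−2)·3^(2−1) = 1 · 3 = 3 [KW]
E.g. (1,2) → sorted (1,2): b_i ≤ i ∀i, a PF.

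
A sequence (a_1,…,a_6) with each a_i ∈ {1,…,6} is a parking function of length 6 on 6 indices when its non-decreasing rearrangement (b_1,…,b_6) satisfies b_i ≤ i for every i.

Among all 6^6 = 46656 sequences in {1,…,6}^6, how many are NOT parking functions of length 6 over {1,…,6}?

29849

#PF = (6−6+1)·(6+1)^(6−1) = 1 · 16807 = 16807
One tuple (6,1,1,2,4,6) → sorted (1,1,2,4,6,6): b_5=6>5, not a PF.
Total 46656; non-PF = 46656−16807 = 29849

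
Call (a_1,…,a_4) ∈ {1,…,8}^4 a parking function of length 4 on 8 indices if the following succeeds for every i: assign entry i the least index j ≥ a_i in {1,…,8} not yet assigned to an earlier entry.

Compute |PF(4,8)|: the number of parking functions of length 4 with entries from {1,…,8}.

3645

Count = (8+1−4)·(8+1)^{4−1} = 5×729 = 3645 [KW]
One tuple (4,1,7,2) → sorted (1,2,4,7): b_i ≤ 4+i ∀i, a PF.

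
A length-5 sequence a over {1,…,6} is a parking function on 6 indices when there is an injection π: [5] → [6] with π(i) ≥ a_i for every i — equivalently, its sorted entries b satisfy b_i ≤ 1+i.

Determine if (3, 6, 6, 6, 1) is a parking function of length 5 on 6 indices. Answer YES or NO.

Sorted: b = (1, 3, 6, 6, 6).
  b_1=1 ≤ 2
  b_2=3 ≤ 3
  b_3=6 > 4
  fails at i=3 ⇒ NO

NO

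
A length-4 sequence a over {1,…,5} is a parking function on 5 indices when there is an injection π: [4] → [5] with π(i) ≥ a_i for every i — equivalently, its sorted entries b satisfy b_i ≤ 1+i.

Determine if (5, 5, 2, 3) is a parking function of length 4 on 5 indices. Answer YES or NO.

Order a: b = (2, 3, 5, 5).
  b_1=2 ≤ 2
  b_2=3 ≤ 3
  b_3=5 > 4
  fails at i=3 ⇒ NO

NO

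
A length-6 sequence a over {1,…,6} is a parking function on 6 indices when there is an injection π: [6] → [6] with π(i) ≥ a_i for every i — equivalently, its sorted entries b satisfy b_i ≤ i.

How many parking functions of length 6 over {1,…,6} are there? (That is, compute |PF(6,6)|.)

16807

|PF(6,6)| = 1·7^5 = 1·16807 = 16807 (Konheim–Weiss)
E.g. (4,4,5,1,2,1) → sorted (1,1,2,4,4,5): b_i ≤ i ∀i, a PF.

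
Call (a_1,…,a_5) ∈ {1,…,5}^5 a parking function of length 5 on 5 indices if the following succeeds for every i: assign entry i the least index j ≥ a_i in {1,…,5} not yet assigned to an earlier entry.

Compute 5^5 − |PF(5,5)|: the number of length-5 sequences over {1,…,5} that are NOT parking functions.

1829

Count = 1·6^4 = 1×1296 = 1296 (Pollak)
E.g. (5,5,3,5,1) → sorted (1,3,5,5,5): b_2=3>2, not a PF.
5^5 − 1296 = 3125 − 1296 = 1829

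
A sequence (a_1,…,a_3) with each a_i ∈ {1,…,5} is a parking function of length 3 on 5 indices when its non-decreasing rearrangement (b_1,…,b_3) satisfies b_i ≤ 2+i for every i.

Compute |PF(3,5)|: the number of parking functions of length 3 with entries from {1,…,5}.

108

Count = (5+1−3)·(5+1)^{3−1} = 3 · 36 = 108 (Konheim–Weiss)
E.g. (1,4,1) → sorted (1,1,4): b_i ≤ 2+i ∀i, a PF.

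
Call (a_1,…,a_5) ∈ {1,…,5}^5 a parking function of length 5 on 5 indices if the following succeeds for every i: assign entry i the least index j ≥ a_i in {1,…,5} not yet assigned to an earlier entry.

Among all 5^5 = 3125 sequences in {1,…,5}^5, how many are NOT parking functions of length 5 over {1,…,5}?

Count = (6−5)·6^(5−1) = 1 · 1296 = 1296
Example (5,5,2,4,4) → sorted (2,4,4,5,5): b_1=2>1, not a PF.
So 3125 − 1296 = 1829 fail.

1829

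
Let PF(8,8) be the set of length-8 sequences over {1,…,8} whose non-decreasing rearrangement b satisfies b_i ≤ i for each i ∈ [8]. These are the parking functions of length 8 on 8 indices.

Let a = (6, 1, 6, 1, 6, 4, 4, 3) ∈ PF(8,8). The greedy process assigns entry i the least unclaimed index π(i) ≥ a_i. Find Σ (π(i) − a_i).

Σπ(i) = 1+…+8 = 36; Σa = 6+1+6+1+6+4+4+3 = 31; disp = 36−31 = 5.

5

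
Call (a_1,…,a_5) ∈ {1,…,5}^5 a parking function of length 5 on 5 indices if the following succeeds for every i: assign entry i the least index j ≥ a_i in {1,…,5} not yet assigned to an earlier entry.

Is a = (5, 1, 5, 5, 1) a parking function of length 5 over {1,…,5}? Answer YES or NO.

NO

Order a: b = (1, 1, 5, 5, 5).
  b_1=1 ≤ 1
  b_2=1 ≤ 2
  b_3=5 > 3
  fails at i=3 ⇒ NO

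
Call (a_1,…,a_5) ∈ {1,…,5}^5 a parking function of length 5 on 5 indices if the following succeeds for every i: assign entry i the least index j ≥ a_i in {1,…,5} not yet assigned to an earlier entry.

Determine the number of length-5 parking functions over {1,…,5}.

#PF = (6−5)·6^(5−1) = 1·1296 = 1296 (Pollak)
One tuple (3,1,2,4,5) → sorted (1,2,3,4,5): b_i ≤ i ∀i, a PF.

1296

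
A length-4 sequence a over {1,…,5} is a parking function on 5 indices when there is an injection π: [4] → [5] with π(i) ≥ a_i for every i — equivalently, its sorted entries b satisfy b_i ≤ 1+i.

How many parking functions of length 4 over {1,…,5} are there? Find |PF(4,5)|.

|PF(4,5)| = (6−4)·6^(4−1) = 2×216 = 432 [KW]
One tuple (1,2,4,1) → sorted (1,1,2,4): b_i ≤ 1+i ∀i, a PF.

432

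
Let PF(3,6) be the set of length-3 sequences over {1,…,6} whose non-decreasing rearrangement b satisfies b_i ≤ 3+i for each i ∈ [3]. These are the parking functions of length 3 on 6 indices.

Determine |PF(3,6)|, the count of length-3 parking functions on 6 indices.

196

|PF(3,6)| = (6−3+1)·(6+1)^(3−1) = 4·49 = 196 (Konheim–Weiss)
Example (3,3,3) → sorted (3,3,3): b_i ≤ 3+i ∀i, a PF.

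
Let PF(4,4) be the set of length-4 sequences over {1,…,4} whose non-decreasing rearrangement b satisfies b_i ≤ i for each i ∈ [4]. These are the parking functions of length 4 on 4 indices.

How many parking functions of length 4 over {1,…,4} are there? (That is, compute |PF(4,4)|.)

|PF| = 1·5^3 = 1·125 = 125 (Konheim–Weiss)
Example (2,2,4,1) → sorted (1,2,2,4): b_i ≤ i ∀i, a PF.

125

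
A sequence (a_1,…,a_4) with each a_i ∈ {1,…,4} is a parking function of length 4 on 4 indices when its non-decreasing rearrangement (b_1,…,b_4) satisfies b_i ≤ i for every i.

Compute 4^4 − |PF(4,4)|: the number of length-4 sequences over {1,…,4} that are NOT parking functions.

|PF(4,4)| = (4−4+1)·(4+1)^(4−1) = 1 · 125 = 125 (Konheim–Weiss)
Check (2,4,2,4) → sorted (2,2,4,4): b_1=2>1, not a PF.
So 256 − 125 = 131 fail.

131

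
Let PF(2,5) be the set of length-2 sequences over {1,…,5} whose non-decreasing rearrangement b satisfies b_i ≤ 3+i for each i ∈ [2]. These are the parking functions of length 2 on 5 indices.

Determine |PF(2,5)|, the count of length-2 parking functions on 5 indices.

|PF| = (6−2)·6^(2−1) = 4×6 = 24 (Pollak)
E.g. (3,5) → sorted (3,5): b_i ≤ 3+i ∀i, a PF.

24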